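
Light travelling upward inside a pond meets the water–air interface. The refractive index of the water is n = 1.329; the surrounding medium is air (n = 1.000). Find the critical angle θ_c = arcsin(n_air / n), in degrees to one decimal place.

sin θ_c = n_air / n = 1.000 / 1.329 = 0.7524.
θ_c = arcsin(0.7524) = 48.80°.

48.8°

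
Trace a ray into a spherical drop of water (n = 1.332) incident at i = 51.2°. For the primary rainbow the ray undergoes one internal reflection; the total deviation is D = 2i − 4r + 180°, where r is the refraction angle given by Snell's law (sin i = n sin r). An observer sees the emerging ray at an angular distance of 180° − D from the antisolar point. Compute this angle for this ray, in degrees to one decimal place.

40.8°

sin r = sin 51.2° / 1.332 = 0.7793/1.332 = 0.5851; r = 35.81°.
D = 2·51.2° − 4·35.81° + 180° = 102.40° − 143.24° + 180° = 139.16°.
Angle from antisolar point = 180° − D = 40.84°.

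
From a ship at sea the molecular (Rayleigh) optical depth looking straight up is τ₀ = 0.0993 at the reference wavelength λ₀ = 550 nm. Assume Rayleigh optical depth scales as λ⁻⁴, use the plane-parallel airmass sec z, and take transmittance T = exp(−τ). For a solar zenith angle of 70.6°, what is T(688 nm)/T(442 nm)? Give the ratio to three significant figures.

1.81

Airmass: sec 70.6° = 3.0106.
τ(688 nm) = 0.0993 × (550/688)⁴ × 3.0106 = 0.0993 × 0.4084 × 3.0106 = 0.1221.
τ(442 nm) = 0.0993 × (550/442)⁴ × 3.0106 = 0.0993 × 2.3975 × 3.0106 = 0.7167.
T(688)/T(442) = exp(τ_B − τ_A) = exp(0.5946) = 1.8124.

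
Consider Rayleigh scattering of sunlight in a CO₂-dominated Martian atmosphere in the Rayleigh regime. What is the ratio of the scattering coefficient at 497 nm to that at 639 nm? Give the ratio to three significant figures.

2.73

Rayleigh scattering ∝ λ⁻⁴, so the ratio of coefficients is the inverse fourth power of the wavelength ratio.
σ(497)/σ(639) = (639/497)⁴ = (1.2857)⁴ = 2.733.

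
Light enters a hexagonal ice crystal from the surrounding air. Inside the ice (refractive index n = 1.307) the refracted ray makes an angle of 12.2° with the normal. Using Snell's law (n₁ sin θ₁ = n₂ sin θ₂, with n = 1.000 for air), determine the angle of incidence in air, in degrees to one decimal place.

Snell: sin θ_i = n · sin θ_r = 1.307 × sin 12.2° = 1.307 × 0.2113 = 0.2762.
θ_i = arcsin(0.2762) = 16.03°.

16.0°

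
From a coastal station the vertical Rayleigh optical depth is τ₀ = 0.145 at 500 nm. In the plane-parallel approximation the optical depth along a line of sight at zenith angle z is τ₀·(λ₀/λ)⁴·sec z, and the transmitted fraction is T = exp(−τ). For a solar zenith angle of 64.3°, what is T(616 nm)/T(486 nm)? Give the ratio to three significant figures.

1.26

Airmass: sec 64.3° = 2.3060.
τ(616 nm) = 0.145 × (500/616)⁴ × 2.3060 = 0.145 × 0.4341 × 2.3060 = 0.1451.
τ(486 nm) = 0.145 × (500/486)⁴ × 2.3060 = 0.145 × 1.1203 × 2.3060 = 0.3746.
T(616)/T(486) = exp(τ_B − τ_A) = exp(0.2295) = 1.2579.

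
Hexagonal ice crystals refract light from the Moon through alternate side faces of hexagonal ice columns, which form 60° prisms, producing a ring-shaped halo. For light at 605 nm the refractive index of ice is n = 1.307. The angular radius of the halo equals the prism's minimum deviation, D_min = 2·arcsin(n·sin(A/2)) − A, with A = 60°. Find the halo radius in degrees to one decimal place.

n·sin(A/2) = 1.307 × sin 30° = 1.307 × 0.5000 = 0.6535.
D_min = 2·arcsin(0.6535) − 60° = 2 × 40.806° − 60° = 21.612°.

21.6°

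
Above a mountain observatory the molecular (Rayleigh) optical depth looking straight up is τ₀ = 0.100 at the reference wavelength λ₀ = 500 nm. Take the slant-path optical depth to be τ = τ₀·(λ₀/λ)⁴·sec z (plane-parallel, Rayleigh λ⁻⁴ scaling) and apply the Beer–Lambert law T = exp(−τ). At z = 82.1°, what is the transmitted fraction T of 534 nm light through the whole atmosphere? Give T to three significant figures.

0.572

sec 82.1° = 7.2757.
τ = 0.100 × (500/534)⁴ × 7.2757 = 0.100 × 0.7686 × 7.2757 = 0.5592.
T = exp(−0.5592) = 0.5717.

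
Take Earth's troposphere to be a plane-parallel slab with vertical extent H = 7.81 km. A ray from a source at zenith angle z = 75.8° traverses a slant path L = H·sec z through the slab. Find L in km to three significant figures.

sec z = 1/cos 75.8° = 4.0765.
L = 7.81 × 4.0765 = 31.838 km.

31.8 km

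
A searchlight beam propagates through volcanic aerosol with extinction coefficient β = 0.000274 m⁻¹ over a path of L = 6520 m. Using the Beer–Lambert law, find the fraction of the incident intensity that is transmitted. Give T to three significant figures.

0.168

τ = β·L = 0.000274 × 6520 = 1.7865.
T = exp(−1.7865) = 0.1675.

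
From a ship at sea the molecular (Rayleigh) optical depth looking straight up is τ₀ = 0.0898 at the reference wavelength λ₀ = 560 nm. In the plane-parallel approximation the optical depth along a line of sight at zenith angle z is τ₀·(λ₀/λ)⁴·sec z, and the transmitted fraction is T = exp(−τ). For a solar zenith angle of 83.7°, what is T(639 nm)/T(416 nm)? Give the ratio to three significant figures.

9.07

Airmass: sec 83.7° = 9.1129.
τ(639 nm) = 0.0898 × (560/639)⁴ × 9.1129 = 0.0898 × 0.5899 × 9.1129 = 0.4827.
τ(416 nm) = 0.0898 × (560/416)⁴ × 9.1129 = 0.0898 × 3.2838 × 9.1129 = 2.6873.
T(639)/T(416) = exp(τ_B − τ_A) = exp(2.2046) = 9.0664.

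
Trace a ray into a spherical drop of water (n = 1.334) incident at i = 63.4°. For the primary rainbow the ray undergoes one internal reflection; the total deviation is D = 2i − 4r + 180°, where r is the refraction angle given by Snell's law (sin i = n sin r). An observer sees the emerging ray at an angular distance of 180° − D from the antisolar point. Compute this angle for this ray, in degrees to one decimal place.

sin r = sin 63.4° / 1.334 = 0.8942/1.334 = 0.6703; r = 42.09°.
D = 2·63.4° − 4·42.09° + 180° = 126.80° − 168.35° + 180° = 138.45°.
Angle from antisolar point = 180° − D = 41.55°.

41.6°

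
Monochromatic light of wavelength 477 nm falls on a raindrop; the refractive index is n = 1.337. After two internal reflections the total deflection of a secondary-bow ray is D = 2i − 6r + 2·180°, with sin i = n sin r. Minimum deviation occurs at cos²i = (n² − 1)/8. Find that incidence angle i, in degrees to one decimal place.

71.7°

cos²i = (1.337² − 1)/8 = (1.78757 − 1)/8 = 0.09845.
cos i = 0.31376, so i = 71.714°.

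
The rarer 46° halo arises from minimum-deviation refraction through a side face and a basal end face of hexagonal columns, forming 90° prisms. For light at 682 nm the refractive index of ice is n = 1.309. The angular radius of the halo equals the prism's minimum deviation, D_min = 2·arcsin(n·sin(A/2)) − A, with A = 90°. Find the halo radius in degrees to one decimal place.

45.5°

n·sin(A/2) = 1.309 × sin 45° = 1.309 × 0.7071 = 0.9256.
D_min = 2·arcsin(0.9256) − 90° = 2 × 67.759° − 90° = 45.519°.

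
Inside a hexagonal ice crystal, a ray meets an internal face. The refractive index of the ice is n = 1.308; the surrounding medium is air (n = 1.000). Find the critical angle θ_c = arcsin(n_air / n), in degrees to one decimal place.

49.9°

sin θ_c = n_air / n = 1.000 / 1.308 = 0.7645.
θ_c = arcsin(0.7645) = 49.86°.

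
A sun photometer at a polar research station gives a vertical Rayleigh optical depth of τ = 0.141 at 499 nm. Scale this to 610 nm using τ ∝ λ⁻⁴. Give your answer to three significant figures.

0.0631

τ(610 nm) = τ(499 nm) × (499/610)⁴ = 0.141 × (0.8180)⁴ = 0.141 × 0.4478 = 0.0631.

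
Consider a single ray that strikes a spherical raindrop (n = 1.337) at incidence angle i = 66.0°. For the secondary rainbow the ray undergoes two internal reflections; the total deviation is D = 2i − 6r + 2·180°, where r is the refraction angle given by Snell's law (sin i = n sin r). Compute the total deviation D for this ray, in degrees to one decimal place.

sin r = sin 66.0° / 1.337 = 0.9135/1.337 = 0.6833; r = 43.10°.
D = 2·66.0° − 6·43.10° + 2·180° = 132.00° − 258.60° + 360° = 233.40°.

233.4°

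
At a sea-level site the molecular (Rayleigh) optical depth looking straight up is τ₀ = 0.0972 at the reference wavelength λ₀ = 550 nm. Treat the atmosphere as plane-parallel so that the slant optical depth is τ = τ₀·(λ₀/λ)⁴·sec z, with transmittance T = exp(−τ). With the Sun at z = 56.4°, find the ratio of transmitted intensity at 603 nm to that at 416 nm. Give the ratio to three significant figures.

1.51

Airmass: sec 56.4° = 1.8070.
τ(603 nm) = 0.0972 × (550/603)⁴ × 1.8070 = 0.0972 × 0.6921 × 1.8070 = 0.1216.
τ(416 nm) = 0.0972 × (550/416)⁴ × 1.8070 = 0.0972 × 3.0555 × 1.8070 = 0.5367.
T(603)/T(416) = exp(τ_B − τ_A) = exp(0.4151) = 1.5145.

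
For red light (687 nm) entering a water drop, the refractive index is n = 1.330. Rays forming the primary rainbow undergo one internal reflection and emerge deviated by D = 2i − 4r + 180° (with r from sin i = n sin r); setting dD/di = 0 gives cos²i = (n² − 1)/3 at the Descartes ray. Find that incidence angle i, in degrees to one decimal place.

cos²i = (1.330² − 1)/3 = (1.76890 − 1)/3 = 0.25630.
cos i = 0.50626, so i = 59.585°.

59.6°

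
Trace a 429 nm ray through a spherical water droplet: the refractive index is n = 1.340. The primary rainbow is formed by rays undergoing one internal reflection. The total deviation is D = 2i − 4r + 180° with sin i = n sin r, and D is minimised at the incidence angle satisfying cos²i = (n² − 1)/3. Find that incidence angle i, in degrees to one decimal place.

cos²i = (1.340² − 1)/3 = (1.79560 − 1)/3 = 0.26520.
cos i = 0.51498, so i = 59.004°.

59.0°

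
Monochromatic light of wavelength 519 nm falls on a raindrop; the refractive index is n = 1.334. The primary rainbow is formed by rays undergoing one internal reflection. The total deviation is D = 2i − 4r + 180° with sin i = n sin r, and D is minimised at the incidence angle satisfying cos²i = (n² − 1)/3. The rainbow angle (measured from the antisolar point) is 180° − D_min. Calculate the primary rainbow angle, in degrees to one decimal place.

cos²i = (1.77956 − 1)/3 = 0.25985; i = arccos(0.50976) = 59.352°.
sin r = sin 59.352°/1.334 = 0.64492; r = 40.159°.
D_min = 2·59.352° − 4·40.159° + 180° = 138.067°.
Rainbow angle = 180° − D_min = 41.933°.

41.9°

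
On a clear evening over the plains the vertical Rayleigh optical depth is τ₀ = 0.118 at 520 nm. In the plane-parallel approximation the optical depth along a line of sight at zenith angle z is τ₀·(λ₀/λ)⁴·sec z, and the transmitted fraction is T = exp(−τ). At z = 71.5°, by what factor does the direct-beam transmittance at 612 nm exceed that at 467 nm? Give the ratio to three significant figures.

1.46

Airmass: sec 71.5° = 3.1515.
τ(612 nm) = 0.118 × (520/612)⁴ × 3.1515 = 0.118 × 0.5212 × 3.1515 = 0.1938.
τ(467 nm) = 0.118 × (520/467)⁴ × 3.1515 = 0.118 × 1.5373 × 3.1515 = 0.5717.
T(612)/T(467) = exp(τ_B − τ_A) = exp(0.3779) = 1.4591.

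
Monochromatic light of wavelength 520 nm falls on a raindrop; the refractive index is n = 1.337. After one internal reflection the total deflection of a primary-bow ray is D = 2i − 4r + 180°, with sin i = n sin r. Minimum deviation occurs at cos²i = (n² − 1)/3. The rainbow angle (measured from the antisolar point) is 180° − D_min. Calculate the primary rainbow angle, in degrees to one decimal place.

cos²i = (1.78757 − 1)/3 = 0.26252; i = arccos(0.51237) = 59.178°.
sin r = sin 59.178°/1.337 = 0.64231; r = 39.964°.
D_min = 2·59.178° − 4·39.964° + 180° = 138.500°.
Rainbow angle = 180° − D_min = 41.500°.

41.5°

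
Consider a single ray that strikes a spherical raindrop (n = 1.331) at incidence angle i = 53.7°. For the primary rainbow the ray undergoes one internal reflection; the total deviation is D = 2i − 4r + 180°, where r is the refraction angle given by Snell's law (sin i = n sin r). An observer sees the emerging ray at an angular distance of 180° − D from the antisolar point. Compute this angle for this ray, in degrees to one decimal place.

41.7°

sin r = sin 53.7° / 1.331 = 0.8059/1.331 = 0.6055; r = 37.27°.
D = 2·53.7° − 4·37.27° + 180° = 107.40° − 149.06° + 180° = 138.34°.
Angle from antisolar point = 180° − D = 41.66°.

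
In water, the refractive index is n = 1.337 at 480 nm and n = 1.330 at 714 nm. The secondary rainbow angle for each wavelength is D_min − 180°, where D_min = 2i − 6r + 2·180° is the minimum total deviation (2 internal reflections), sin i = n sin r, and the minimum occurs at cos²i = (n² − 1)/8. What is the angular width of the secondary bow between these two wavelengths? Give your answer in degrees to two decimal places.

1.83°

At 480 nm (n = 1.337): cos²i = 0.09845 → i = 71.714°, r = 45.249°, D_min = 231.934°, rainbow angle = 51.934°.
At 714 nm (n = 1.330): cos²i = 0.09611 → i = 71.940°, r = 45.630°, D_min = 230.101°, rainbow angle = 50.101°.
Angular width = |51.934° − 50.101°| = 1.832°.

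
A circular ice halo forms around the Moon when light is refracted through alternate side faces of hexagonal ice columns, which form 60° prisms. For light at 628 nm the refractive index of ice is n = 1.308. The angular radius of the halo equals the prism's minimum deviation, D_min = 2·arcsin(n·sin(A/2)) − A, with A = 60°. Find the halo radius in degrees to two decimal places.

21.69°

n·sin(A/2) = 1.308 × sin 30° = 1.308 × 0.5000 = 0.6540.
D_min = 2·arcsin(0.6540) − 60° = 2 × 40.844° − 60° = 21.688°.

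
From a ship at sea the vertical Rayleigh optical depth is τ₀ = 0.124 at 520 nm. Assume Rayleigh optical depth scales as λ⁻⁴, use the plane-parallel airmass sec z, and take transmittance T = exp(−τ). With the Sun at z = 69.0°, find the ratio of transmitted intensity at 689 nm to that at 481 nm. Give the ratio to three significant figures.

1.43

Airmass: sec 69.0° = 2.7904.
τ(689 nm) = 0.124 × (520/689)⁴ × 2.7904 = 0.124 × 0.3244 × 2.7904 = 0.1123.
τ(481 nm) = 0.124 × (520/481)⁴ × 2.7904 = 0.124 × 1.3659 × 2.7904 = 0.4726.
T(689)/T(481) = exp(τ_B − τ_A) = exp(0.3604) = 1.4339.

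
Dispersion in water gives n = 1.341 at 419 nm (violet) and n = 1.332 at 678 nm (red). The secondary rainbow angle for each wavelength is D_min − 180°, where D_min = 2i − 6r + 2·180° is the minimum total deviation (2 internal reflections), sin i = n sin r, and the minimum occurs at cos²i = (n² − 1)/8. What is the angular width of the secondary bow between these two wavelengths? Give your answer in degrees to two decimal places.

At 419 nm (n = 1.341): cos²i = 0.09979 → i = 71.586°, r = 45.034°, D_min = 232.966°, rainbow angle = 52.966°.
At 678 nm (n = 1.332): cos²i = 0.09678 → i = 71.875°, r = 45.520°, D_min = 230.628°, rainbow angle = 50.628°.
Angular width = |52.966° − 50.628°| = 2.337°.

2.34°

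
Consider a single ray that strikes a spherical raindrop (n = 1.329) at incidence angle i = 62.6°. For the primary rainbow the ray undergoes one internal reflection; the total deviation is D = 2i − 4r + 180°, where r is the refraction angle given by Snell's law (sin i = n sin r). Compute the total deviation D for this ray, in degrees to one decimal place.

137.5°

sin r = sin 62.6° / 1.329 = 0.8878/1.329 = 0.6680; r = 41.92°.
D = 2·62.6° − 4·41.92° + 180° = 125.20° − 167.66° + 180° = 137.54°.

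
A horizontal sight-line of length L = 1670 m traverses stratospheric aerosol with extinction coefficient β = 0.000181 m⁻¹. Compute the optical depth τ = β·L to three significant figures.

τ = β·L = 0.000181 × 1670 = 0.3023.

0.302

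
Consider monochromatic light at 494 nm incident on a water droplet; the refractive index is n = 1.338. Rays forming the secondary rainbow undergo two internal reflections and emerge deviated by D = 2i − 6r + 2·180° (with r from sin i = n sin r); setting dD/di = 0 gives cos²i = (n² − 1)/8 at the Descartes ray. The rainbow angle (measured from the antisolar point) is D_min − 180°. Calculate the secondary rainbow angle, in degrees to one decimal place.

52.2°

cos²i = (1.79024 − 1)/8 = 0.09878; i = arccos(0.31429) = 71.682°.
sin r = sin 71.682°/1.338 = 0.70951; r = 45.195°.
D_min = 2·71.682° − 6·45.195° + 360° = 232.193°.
Rainbow angle = D_min − 180° = 52.193°.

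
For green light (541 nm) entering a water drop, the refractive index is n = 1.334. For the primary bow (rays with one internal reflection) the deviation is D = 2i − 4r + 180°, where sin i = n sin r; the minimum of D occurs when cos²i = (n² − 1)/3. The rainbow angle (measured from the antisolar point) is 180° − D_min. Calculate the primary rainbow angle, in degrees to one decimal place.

41.9°

cos²i = (1.77956 − 1)/3 = 0.25985; i = arccos(0.50976) = 59.352°.
sin r = sin 59.352°/1.334 = 0.64492; r = 40.159°.
D_min = 2·59.352° − 4·40.159° + 180° = 138.067°.
Rainbow angle = 180° − D_min = 41.933°.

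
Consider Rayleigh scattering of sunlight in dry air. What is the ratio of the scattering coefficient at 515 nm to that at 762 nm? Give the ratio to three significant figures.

Rayleigh scattering ∝ λ⁻⁴, so the ratio of coefficients is the inverse fourth power of the wavelength ratio.
σ(515)/σ(762) = (762/515)⁴ = (1.4796)⁴ = 4.793.

4.79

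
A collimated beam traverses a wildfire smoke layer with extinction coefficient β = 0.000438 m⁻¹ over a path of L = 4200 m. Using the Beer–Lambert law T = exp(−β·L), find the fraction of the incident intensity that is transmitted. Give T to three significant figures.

τ = β·L = 0.000438 × 4200 = 1.8396.
T = exp(−1.8396) = 0.1589.

0.159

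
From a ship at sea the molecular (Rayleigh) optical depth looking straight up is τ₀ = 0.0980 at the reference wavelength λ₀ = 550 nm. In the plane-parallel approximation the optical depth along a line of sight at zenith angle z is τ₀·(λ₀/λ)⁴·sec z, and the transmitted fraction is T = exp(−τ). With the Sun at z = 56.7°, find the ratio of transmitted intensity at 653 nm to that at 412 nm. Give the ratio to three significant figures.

1.61

Airmass: sec 56.7° = 1.8214.
τ(653 nm) = 0.0980 × (550/653)⁴ × 1.8214 = 0.0980 × 0.5033 × 1.8214 = 0.0898.
τ(412 nm) = 0.0980 × (550/412)⁴ × 1.8214 = 0.0980 × 3.1759 × 1.8214 = 0.5669.
T(653)/T(412) = exp(τ_B − τ_A) = exp(0.4771) = 1.6113.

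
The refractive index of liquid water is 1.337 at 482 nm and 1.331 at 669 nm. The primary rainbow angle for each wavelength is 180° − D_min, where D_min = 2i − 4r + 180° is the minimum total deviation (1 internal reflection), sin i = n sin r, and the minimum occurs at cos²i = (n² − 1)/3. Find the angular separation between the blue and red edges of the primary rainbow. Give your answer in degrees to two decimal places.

At 482 nm (n = 1.337): cos²i = 0.26252 → i = 59.178°, r = 39.964°, D_min = 138.500°, rainbow angle = 41.500°.
At 669 nm (n = 1.331): cos²i = 0.25719 → i = 59.527°, r = 40.356°, D_min = 137.630°, rainbow angle = 42.370°.
Angular width = |41.500° − 42.370°| = 0.870°.

0.87°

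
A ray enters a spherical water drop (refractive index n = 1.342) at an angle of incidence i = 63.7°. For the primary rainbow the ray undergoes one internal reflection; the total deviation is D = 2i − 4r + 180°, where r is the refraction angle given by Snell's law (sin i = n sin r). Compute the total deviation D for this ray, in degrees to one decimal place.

139.7°

sin r = sin 63.7° / 1.342 = 0.8965/1.342 = 0.6680; r = 41.91°.
D = 2·63.7° − 4·41.91° + 180° = 127.40° − 167.66° + 180° = 139.74°.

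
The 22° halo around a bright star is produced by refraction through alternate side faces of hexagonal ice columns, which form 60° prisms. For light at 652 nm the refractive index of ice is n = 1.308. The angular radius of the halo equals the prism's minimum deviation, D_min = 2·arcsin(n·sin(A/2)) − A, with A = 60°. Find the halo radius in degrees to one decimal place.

n·sin(A/2) = 1.308 × sin 30° = 1.308 × 0.5000 = 0.6540.
D_min = 2·arcsin(0.6540) − 60° = 2 × 40.844° − 60° = 21.688°.

21.7°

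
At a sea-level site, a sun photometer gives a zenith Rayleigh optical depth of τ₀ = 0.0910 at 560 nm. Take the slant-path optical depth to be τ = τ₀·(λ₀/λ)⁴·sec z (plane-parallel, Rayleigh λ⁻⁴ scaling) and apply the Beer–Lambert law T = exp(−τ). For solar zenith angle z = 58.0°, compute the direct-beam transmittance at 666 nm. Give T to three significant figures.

0.918

sec 58.0° = 1.8871.
τ = 0.0910 × (560/666)⁴ × 1.8871 = 0.0910 × 0.4999 × 1.8871 = 0.0858.
T = exp(−0.0858) = 0.9177.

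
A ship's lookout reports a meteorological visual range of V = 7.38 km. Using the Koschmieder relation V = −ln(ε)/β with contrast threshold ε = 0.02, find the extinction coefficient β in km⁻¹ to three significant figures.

β = −ln(0.02) / V = 3.912 / 7.38 = 0.5301 km⁻¹.

0.530 km⁻¹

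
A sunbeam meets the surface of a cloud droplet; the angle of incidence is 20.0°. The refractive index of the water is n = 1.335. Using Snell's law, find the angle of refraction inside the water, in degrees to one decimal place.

14.8°

Snell: sin θ_r = sin θ_i / n = sin 20.0° / 1.335 = 0.3420 / 1.335 = 0.2562.
θ_r = arcsin(0.2562) = 14.84°.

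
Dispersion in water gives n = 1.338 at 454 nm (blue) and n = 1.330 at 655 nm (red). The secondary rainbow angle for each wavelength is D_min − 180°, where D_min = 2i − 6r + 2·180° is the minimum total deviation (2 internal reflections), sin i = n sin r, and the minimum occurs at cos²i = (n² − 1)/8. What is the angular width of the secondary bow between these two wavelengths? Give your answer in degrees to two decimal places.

2.09°

At 454 nm (n = 1.338): cos²i = 0.09878 → i = 71.682°, r = 45.195°, D_min = 232.193°, rainbow angle = 52.193°.
At 655 nm (n = 1.330): cos²i = 0.09611 → i = 71.940°, r = 45.630°, D_min = 230.101°, rainbow angle = 50.101°.
Angular width = |52.193° − 50.101°| = 2.092°.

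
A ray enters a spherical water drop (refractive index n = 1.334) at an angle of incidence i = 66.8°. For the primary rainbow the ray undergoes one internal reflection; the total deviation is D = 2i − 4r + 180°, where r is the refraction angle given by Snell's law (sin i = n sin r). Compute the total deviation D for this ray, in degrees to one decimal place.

sin r = sin 66.8° / 1.334 = 0.9191/1.334 = 0.6890; r = 43.55°.
D = 2·66.8° − 4·43.55° + 180° = 133.60° − 174.21° + 180° = 139.39°.

139.4°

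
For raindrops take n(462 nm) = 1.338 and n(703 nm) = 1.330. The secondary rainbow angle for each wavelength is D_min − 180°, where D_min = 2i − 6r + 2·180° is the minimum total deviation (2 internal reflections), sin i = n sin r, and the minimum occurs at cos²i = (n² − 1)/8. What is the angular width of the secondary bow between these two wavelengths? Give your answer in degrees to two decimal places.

At 462 nm (n = 1.338): cos²i = 0.09878 → i = 71.682°, r = 45.195°, D_min = 232.193°, rainbow angle = 52.193°.
At 703 nm (n = 1.330): cos²i = 0.09611 → i = 71.940°, r = 45.630°, D_min = 230.101°, rainbow angle = 50.101°.
Angular width = |52.193° − 50.101°| = 2.092°.

2.09°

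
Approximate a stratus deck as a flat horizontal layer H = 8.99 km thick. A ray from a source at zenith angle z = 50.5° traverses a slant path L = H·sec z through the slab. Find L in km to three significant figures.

14.1 km

sec z = 1/cos 50.5° = 1.5721.
L = 8.99 × 1.5721 = 14.133 km.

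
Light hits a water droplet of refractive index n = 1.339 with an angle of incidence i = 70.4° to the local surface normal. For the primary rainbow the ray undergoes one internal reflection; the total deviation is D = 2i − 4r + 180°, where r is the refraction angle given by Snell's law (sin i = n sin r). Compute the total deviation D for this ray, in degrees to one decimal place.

sin r = sin 70.4° / 1.339 = 0.9421/1.339 = 0.7036; r = 44.71°.
D = 2·70.4° − 4·44.71° + 180° = 140.80° − 178.85° + 180° = 141.95°.

141.9°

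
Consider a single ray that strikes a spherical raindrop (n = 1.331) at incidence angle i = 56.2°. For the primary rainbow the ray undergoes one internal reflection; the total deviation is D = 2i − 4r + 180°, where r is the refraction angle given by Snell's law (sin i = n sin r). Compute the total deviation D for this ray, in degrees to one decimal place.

137.9°

sin r = sin 56.2° / 1.331 = 0.8310/1.331 = 0.6243; r = 38.63°.
D = 2·56.2° − 4·38.63° + 180° = 112.40° − 154.53° + 180° = 137.87°.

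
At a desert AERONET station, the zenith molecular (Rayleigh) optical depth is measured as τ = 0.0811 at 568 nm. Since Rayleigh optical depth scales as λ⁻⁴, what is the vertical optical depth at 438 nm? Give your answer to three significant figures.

τ(438 nm) = τ(568 nm) × (568/438)⁴ = 0.0811 × (1.2968)⁴ = 0.0811 × 2.8281 = 0.2294.

0.229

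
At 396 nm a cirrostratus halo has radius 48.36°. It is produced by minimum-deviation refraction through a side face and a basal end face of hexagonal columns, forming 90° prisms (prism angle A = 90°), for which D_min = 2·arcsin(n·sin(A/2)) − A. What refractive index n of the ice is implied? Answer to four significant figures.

1.322

Rearranging: n = sin((D_min + A)/2) / sin(A/2).
(D_min + A)/2 = (48.36° + 90°)/2 = 69.180°.
n = sin 69.180° / sin 45° = 0.9347 / 0.7071 = 1.3219.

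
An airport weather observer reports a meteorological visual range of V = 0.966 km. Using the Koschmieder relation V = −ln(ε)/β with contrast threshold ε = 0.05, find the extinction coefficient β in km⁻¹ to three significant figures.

3.10 km⁻¹

β = −ln(0.05) / V = 2.996 / 0.966 = 3.1012 km⁻¹.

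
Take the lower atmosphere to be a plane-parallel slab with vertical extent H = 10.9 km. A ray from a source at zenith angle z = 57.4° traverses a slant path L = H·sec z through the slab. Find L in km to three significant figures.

20.2 km

sec z = 1/cos 57.4° = 1.8561.
L = 10.9 × 1.8561 = 20.231 km.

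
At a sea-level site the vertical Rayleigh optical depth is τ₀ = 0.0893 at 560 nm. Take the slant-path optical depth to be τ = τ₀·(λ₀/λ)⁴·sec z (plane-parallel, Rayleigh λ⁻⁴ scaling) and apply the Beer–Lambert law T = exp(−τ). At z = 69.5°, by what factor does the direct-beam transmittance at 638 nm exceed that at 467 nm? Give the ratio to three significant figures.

1.46

Airmass: sec 69.5° = 2.8555.
τ(638 nm) = 0.0893 × (560/638)⁴ × 2.8555 = 0.0893 × 0.5936 × 2.8555 = 0.1514.
τ(467 nm) = 0.0893 × (560/467)⁴ × 2.8555 = 0.0893 × 2.0677 × 2.8555 = 0.5272.
T(638)/T(467) = exp(τ_B − τ_A) = exp(0.3759) = 1.4563.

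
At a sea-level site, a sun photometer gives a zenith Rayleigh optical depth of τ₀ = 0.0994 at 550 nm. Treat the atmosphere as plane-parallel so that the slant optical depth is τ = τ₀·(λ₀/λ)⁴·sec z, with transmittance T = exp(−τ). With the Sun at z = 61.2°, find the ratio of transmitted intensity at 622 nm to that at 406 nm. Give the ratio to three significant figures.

Airmass: sec 61.2° = 2.0757.
τ(622 nm) = 0.0994 × (550/622)⁴ × 2.0757 = 0.0994 × 0.6113 × 2.0757 = 0.1261.
τ(406 nm) = 0.0994 × (550/406)⁴ × 2.0757 = 0.0994 × 3.3678 × 2.0757 = 0.6949.
T(622)/T(406) = exp(τ_B − τ_A) = exp(0.5687) = 1.7660.

1.77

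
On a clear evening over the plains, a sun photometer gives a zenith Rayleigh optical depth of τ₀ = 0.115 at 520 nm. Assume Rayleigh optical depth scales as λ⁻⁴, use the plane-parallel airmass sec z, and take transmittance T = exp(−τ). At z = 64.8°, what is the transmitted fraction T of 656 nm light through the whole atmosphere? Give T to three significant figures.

sec 64.8° = 2.3486.
τ = 0.115 × (520/656)⁴ × 2.3486 = 0.115 × 0.3948 × 2.3486 = 0.1066.
T = exp(−0.1066) = 0.8989.

0.899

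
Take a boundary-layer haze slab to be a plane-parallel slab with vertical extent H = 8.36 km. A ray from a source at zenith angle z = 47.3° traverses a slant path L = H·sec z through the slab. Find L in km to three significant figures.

sec z = 1/cos 47.3° = 1.4746.
L = 8.36 × 1.4746 = 12.327 km.

12.3 km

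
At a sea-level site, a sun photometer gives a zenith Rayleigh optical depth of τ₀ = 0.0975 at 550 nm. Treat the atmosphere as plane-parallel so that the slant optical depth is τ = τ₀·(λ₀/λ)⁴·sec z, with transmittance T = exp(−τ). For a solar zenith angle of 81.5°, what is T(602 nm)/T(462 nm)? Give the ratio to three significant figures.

2.38

Airmass: sec 81.5° = 6.7655.
τ(602 nm) = 0.0975 × (550/602)⁴ × 6.7655 = 0.0975 × 0.6967 × 6.7655 = 0.4596.
τ(462 nm) = 0.0975 × (550/462)⁴ × 6.7655 = 0.0975 × 2.0086 × 6.7655 = 1.3249.
T(602)/T(462) = exp(τ_B − τ_A) = exp(0.8653) = 2.3758.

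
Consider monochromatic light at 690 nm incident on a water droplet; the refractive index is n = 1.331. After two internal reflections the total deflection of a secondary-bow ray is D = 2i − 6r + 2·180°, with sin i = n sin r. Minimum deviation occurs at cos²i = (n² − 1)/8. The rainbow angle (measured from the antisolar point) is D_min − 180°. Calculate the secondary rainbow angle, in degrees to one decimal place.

cos²i = (1.77156 − 1)/8 = 0.09645; i = arccos(0.31056) = 71.907°.
sin r = sin 71.907°/1.331 = 0.71417; r = 45.575°.
D_min = 2·71.907° − 6·45.575° + 360° = 230.365°.
Rainbow angle = D_min − 180° = 50.365°.

50.4°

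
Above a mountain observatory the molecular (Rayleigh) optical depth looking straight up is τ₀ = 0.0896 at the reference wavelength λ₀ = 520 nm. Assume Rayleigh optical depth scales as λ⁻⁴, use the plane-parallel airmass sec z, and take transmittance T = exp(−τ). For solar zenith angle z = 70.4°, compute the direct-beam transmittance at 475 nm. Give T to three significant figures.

sec 70.4° = 2.9811.
τ = 0.0896 × (520/475)⁴ × 2.9811 = 0.0896 × 1.4363 × 2.9811 = 0.3836.
T = exp(−0.3836) = 0.6814.

0.681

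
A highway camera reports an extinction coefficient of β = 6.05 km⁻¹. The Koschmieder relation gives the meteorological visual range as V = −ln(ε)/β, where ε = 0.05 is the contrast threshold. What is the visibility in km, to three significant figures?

V = −ln(0.05) / 6.05 = 2.996 / 6.05 = 0.4952 km.

0.495 km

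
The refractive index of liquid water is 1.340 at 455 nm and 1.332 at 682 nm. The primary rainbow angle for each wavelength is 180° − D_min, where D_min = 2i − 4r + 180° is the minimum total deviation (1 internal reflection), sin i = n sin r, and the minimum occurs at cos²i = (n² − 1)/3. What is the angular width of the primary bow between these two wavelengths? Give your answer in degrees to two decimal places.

At 455 nm (n = 1.340): cos²i = 0.26520 → i = 59.004°, r = 39.770°, D_min = 138.929°, rainbow angle = 41.071°.
At 682 nm (n = 1.332): cos²i = 0.25807 → i = 59.469°, r = 40.290°, D_min = 137.776°, rainbow angle = 42.224°.
Angular width = |41.071° − 42.224°| = 1.153°.

1.15°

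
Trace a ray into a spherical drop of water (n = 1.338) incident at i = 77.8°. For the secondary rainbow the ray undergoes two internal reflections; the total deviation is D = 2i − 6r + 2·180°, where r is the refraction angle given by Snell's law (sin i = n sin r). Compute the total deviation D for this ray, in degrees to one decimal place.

sin r = sin 77.8° / 1.338 = 0.9774/1.338 = 0.7305; r = 46.93°.
D = 2·77.8° − 6·46.93° + 2·180° = 155.60° − 281.57° + 360° = 234.03°.

234.0°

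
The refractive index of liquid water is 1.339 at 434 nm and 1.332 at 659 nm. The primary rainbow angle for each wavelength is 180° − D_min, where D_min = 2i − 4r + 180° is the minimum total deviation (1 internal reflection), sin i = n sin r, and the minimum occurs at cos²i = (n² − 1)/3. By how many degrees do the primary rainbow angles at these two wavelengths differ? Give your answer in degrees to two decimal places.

1.01°

At 434 nm (n = 1.339): cos²i = 0.26431 → i = 59.062°, r = 39.834°, D_min = 138.786°, rainbow angle = 41.214°.
At 659 nm (n = 1.332): cos²i = 0.25807 → i = 59.469°, r = 40.290°, D_min = 137.776°, rainbow angle = 42.224°.
Angular width = |41.214° − 42.224°| = 1.010°.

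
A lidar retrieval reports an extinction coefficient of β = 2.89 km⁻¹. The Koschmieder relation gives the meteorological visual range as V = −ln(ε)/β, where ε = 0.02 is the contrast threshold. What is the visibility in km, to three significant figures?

V = −ln(0.02) / 2.89 = 3.912 / 2.89 = 1.3536 km.

1.35 km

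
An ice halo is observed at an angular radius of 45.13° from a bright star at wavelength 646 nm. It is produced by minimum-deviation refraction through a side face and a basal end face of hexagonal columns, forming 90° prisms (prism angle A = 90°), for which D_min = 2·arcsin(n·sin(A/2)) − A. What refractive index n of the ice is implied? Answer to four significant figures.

1.307

Rearranging: n = sin((D_min + A)/2) / sin(A/2).
(D_min + A)/2 = (45.13° + 90°)/2 = 67.565°.
n = sin 67.565° / sin 45° = 0.9243 / 0.7071 = 1.3072.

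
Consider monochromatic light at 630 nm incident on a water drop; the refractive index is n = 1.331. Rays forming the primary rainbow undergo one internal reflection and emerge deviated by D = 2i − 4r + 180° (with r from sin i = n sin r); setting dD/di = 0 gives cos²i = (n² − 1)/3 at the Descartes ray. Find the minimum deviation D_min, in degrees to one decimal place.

137.6°

cos²i = (1.77156 − 1)/3 = 0.25719; i = arccos(0.50714) = 59.527°.
sin r = sin 59.527°/1.331 = 0.64753; r = 40.356°.
D_min = 2·59.527° − 4·40.356° + 180° = 137.630°.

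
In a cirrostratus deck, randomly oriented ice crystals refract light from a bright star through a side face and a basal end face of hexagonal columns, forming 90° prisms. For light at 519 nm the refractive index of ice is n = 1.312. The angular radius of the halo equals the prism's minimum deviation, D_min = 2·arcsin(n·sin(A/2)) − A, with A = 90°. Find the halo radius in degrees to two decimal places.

46.17°

n·sin(A/2) = 1.312 × sin 45° = 1.312 × 0.7071 = 0.9277.
D_min = 2·arcsin(0.9277) − 90° = 2 × 68.083° − 90° = 46.166°.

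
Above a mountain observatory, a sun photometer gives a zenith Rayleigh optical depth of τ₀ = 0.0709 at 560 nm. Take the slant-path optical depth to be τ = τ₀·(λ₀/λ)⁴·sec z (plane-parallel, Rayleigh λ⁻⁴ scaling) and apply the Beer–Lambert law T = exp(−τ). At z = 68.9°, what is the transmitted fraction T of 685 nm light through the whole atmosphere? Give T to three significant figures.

sec 68.9° = 2.7778.
τ = 0.0709 × (560/685)⁴ × 2.7778 = 0.0709 × 0.4467 × 2.7778 = 0.0880.
T = exp(−0.0880) = 0.9158.

0.916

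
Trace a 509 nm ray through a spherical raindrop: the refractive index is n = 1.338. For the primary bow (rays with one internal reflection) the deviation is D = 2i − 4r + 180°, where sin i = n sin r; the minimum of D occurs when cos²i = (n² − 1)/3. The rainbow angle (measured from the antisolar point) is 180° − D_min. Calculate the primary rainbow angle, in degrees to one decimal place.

cos²i = (1.79024 − 1)/3 = 0.26341; i = arccos(0.51324) = 59.120°.
sin r = sin 59.120°/1.338 = 0.64144; r = 39.899°.
D_min = 2·59.120° − 4·39.899° + 180° = 138.643°.
Rainbow angle = 180° − D_min = 41.357°.

41.4°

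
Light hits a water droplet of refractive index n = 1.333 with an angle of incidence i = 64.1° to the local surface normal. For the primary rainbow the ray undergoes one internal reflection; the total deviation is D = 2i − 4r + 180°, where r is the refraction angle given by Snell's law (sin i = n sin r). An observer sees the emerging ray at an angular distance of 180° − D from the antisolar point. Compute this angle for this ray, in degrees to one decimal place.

41.6°

sin r = sin 64.1° / 1.333 = 0.8996/1.333 = 0.6748; r = 42.44°.
D = 2·64.1° − 4·42.44° + 180° = 128.20° − 169.77° + 180° = 138.43°.
Angle from antisolar point = 180° − D = 41.57°.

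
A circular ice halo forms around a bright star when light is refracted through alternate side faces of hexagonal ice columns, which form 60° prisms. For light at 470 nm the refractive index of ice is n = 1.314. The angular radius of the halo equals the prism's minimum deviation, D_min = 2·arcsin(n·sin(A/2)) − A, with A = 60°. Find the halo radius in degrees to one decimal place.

22.1°

n·sin(A/2) = 1.314 × sin 30° = 1.314 × 0.5000 = 0.6570.
D_min = 2·arcsin(0.6570) − 60° = 2 × 41.071° − 60° = 22.143°.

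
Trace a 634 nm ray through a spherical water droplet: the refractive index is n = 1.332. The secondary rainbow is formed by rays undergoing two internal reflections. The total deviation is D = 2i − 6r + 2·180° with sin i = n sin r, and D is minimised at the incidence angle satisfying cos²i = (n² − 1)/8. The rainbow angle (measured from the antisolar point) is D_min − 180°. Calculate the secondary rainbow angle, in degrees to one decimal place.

cos²i = (1.77422 − 1)/8 = 0.09678; i = arccos(0.31109) = 71.875°.
sin r = sin 71.875°/1.332 = 0.71350; r = 45.520°.
D_min = 2·71.875° − 6·45.520° + 360° = 230.628°.
Rainbow angle = D_min − 180° = 50.628°.

50.6°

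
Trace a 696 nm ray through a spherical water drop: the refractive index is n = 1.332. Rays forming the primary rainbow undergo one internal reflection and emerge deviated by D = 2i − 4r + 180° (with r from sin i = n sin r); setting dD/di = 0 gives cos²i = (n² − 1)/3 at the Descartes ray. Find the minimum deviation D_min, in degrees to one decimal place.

137.8°

cos²i = (1.77422 − 1)/3 = 0.25807; i = arccos(0.50801) = 59.469°.
sin r = sin 59.469°/1.332 = 0.64666; r = 40.290°.
D_min = 2·59.469° − 4·40.290° + 180° = 137.776°.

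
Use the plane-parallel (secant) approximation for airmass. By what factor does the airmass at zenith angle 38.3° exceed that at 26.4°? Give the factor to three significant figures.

1.14

X(38.3°)/X(26.4°) = sec 38.3° / sec 26.4° = cos 26.4° / cos 38.3° = 0.8957/0.7848 = 1.1414.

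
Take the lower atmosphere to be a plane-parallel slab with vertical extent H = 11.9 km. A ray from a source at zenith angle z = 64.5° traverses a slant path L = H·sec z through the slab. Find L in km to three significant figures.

27.6 km

sec z = 1/cos 64.5° = 2.3228.
L = 11.9 × 2.3228 = 27.642 km.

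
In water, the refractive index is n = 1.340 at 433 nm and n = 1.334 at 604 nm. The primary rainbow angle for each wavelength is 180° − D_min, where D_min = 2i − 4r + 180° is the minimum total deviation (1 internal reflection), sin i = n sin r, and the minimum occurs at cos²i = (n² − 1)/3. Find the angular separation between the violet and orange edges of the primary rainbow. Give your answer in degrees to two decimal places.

0.86°

At 433 nm (n = 1.340): cos²i = 0.26520 → i = 59.004°, r = 39.770°, D_min = 138.929°, rainbow angle = 41.071°.
At 604 nm (n = 1.334): cos²i = 0.25985 → i = 59.352°, r = 40.159°, D_min = 138.067°, rainbow angle = 41.933°.
Angular width = |41.071° − 41.933°| = 0.862°.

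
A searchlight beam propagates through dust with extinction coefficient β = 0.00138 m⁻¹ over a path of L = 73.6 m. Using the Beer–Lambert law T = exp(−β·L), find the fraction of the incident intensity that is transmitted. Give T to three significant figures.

τ = β·L = 0.00138 × 73.6 = 0.1016.
T = exp(−0.1016) = 0.9034.

0.903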